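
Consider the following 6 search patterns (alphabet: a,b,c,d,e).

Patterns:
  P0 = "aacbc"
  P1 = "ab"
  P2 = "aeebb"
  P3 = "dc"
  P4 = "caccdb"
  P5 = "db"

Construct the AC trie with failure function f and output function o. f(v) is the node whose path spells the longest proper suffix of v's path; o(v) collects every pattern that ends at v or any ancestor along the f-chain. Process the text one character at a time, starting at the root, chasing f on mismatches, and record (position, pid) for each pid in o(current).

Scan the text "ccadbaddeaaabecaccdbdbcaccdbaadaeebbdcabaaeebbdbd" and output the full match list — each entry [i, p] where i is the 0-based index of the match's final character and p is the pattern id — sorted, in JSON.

Construct AC machine:
Trie (insert patterns):
  n0 'ε': a→1 c→13 d→11
  n1 'a': a→2 b→6 e→7
  n2 'aa': c→3
  n3 'aac': b→4
  n4 'aacb': c→5
  n5 'aacbc': ·  [P0 ends]
  n6 'ab': ·  [P1 ends]
  n7 'ae': e→8
  n8 'aee': b→9
  n9 'aeeb': b→10
  n10 'aeebb': ·  [P2 ends]
  n11 'd': b→19 c→12
  n12 'dc': ·  [P3 ends]
  n13 'c': a→14
  n14 'ca': c→15
  n15 'cac': c→16
  n16 'cacc': d→17
  n17 'caccd': b→18
  n18 'caccdb': ·  [P4 ends]
  n19 'db': ·  [P5 ends]

Failure links (BFS by depth):
  n1('a'): parent n0 fail=0; on 'a' 0 → fail=0;  out ∅∪∅=∅
  n11('d'): parent n0 fail=0; on 'd' 0 → fail=0;  out ∅∪∅=∅
  n13('c'): parent n0 fail=0; on 'c' 0 → fail=0;  out ∅∪∅=∅
  n2('aa'): parent n1 fail=0; on 'a' 0 → fail=1;  out ∅∪∅=∅
  n6('ab'): parent n1 fail=0; on 'b' 0 → fail=0;  out {1}∪∅={1}
  n7('ae'): parent n1 fail=0; on 'e' 0 → fail=0;  out ∅∪∅=∅
  n12('dc'): parent n11 fail=0; on 'c' 0 → fail=13;  out {3}∪∅={3}
  n14('ca'): parent n13 fail=0; on 'a' 0 → fail=1;  out ∅∪∅=∅
  n19('db'): parent n11 fail=0; on 'b' 0 → fail=0;  out {5}∪∅={5}
  n3('aac'): parent n2 fail=1; on 'c' 1→0 → fail=13;  out ∅∪∅=∅
  n8('aee'): parent n7 fail=0; on 'e' 0 → fail=0;  out ∅∪∅=∅
  n15('cac'): parent n14 fail=1; on 'c' 1→0 → fail=13;  out ∅∪∅=∅
  n4('aacb'): parent n3 fail=13; on 'b' 13→0 → fail=0;  out ∅∪∅=∅
  n9('aeeb'): parent n8 fail=0; on 'b' 0 → fail=0;  out ∅∪∅=∅
  n16('cacc'): parent n15 fail=13; on 'c' 13→0 → fail=13;  out ∅∪∅=∅
  n5('aacbc'): parent n4 fail=0; on 'c' 0 → fail=13;  out {0}∪∅={0}
  n10('aeebb'): parent n9 fail=0; on 'b' 0 → fail=0;  out {2}∪∅={2}
  n17('caccd'): parent n16 fail=13; on 'd' 13→0 → fail=11;  out ∅∪∅=∅
  n18('caccdb'): parent n17 fail=11; on 'b' 11 → fail=19;  out {4}∪{5}={4,5}

Text stream:
[0] read 'c'  n0⇒n13
[1] read 'c'  n13⇒n13 (fail-walked)
[2] read 'a'  n13⇒n14
[3] read 'd'  n14⇒n11 (fail-walked)
[4] read 'b'  n11⇒n19  emit P5@[3:4]
[5] read 'a'  n19⇒n1 (fail-walked)
[6] read 'd'  n1⇒n11 (fail-walked)
[7] read 'd'  n11⇒n11 (fail-walked)
[8] read 'e'  n11⇒n0 (fail-walked)
[9] read 'a'  n0⇒n1
[10] read 'a'  n1⇒n2
[11] read 'a'  n2⇒n2 (fail-walked)
[12] read 'b'  n2⇒n6 (fail-walked)  emit P1@[11:12]
[13] read 'e'  n6⇒n0 (fail-walked)
[14] read 'c'  n0⇒n13
[15] read 'a'  n13⇒n14
[16] read 'c'  n14⇒n15
[17] read 'c'  n15⇒n16
[18] read 'd'  n16⇒n17
[19] read 'b'  n17⇒n18  emit P4@[14:19],P5@[18:19]
[20] read 'd'  n18⇒n11 (fail-walked)
[21] read 'b'  n11⇒n19  emit P5@[20:21]
[22] read 'c'  n19⇒n13 (fail-walked)
[23] read 'a'  n13⇒n14
[24] read 'c'  n14⇒n15
[25] read 'c'  n15⇒n16
[26] read 'd'  n16⇒n17
[27] read 'b'  n17⇒n18  emit P4@[22:27],P5@[26:27]
[28] read 'a'  n18⇒n1 (fail-walked)
[29] read 'a'  n1⇒n2
[30] read 'd'  n2⇒n11 (fail-walked)
[31] read 'a'  n11⇒n1 (fail-walked)
[32] read 'e'  n1⇒n7
[33] read 'e'  n7⇒n8
[34] read 'b'  n8⇒n9
[35] read 'b'  n9⇒n10  emit P2@[31:35]
[36] read 'd'  n10⇒n11 (fail-walked)
[37] read 'c'  n11⇒n12  emit P3@[36:37]
[38] read 'a'  n12⇒n14 (fail-walked)
[39] read 'b'  n14⇒n6 (fail-walked)  emit P1@[38:39]
[40] read 'a'  n6⇒n1 (fail-walked)
[41] read 'a'  n1⇒n2
[42] read 'e'  n2⇒n7 (fail-walked)
[43] read 'e'  n7⇒n8
[44] read 'b'  n8⇒n9
[45] read 'b'  n9⇒n10  emit P2@[41:45]
[46] read 'd'  n10⇒n11 (fail-walked)
[47] read 'b'  n11⇒n19  emit P5@[46:47]
[48] read 'd'  n19⇒n11 (fail-walked)

All matches (sorted): [[4,5],[12,1],[19,4],[19,5],[21,5],[27,4],[27,5],[35,2],[37,3],[39,1],[45,2],[47,5]]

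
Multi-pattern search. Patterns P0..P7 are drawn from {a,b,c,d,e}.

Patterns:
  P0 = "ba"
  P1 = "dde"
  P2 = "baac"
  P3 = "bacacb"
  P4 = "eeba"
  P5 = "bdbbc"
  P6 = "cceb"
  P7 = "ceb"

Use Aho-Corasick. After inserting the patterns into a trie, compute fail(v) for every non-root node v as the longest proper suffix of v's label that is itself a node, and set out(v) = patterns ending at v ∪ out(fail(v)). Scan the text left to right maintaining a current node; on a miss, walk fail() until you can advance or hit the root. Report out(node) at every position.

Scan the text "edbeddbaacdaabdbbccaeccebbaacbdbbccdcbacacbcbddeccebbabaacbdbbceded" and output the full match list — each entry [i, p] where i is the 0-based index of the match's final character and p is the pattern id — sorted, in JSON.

Build:
Trie nodes:
  0='ε' goto b→1 c→20 d→3 e→12
  1='b' goto a→2 d→16
  2='ba' goto a→6 c→8  ←P0
  3='d' goto d→4
  4='dd' goto e→5
  5='dde' goto ·  ←P1
  6='baa' goto c→7
  7='baac' goto ·  ←P2
  8='bac' goto a→9
  9='baca' goto c→10
  10='bacac' goto b→11
  11='bacacb' goto ·  ←P3
  12='e' goto e→13
  13='ee' goto b→14
  14='eeb' goto a→15
  15='eeba' goto ·  ←P4
  16='bd' goto b→17
  17='bdb' goto b→18
  18='bdbb' goto c→19
  19='bdbbc' goto ·  ←P5
  20='c' goto c→21 e→24
  21='cc' goto e→22
  22='cce' goto b→23
  23='cceb' goto ·  ←P6
  24='ce' goto b→25
  25='ceb' goto ·  ←P7

BFS fail/out derivation:
  n1('b'): parent n0 fail=0; on 'b' 0 → fail=0;  out ∅∪∅=∅
  n3('d'): parent n0 fail=0; on 'd' 0 → fail=0;  out ∅∪∅=∅
  n12('e'): parent n0 fail=0; on 'e' 0 → fail=0;  out ∅∪∅=∅
  n20('c'): parent n0 fail=0; on 'c' 0 → fail=0;  out ∅∪∅=∅
  n2('ba'): parent n1 fail=0; on 'a' 0 → fail=0;  out {0}∪∅={0}
  n4('dd'): parent n3 fail=0; on 'd' 0 → fail=3;  out ∅∪∅=∅
  n13('ee'): parent n12 fail=0; on 'e' 0 → fail=12;  out ∅∪∅=∅
  n16('bd'): parent n1 fail=0; on 'd' 0 → fail=3;  out ∅∪∅=∅
  n21('cc'): parent n20 fail=0; on 'c' 0 → fail=20;  out ∅∪∅=∅
  n24('ce'): parent n20 fail=0; on 'e' 0 → fail=12;  out ∅∪∅=∅
  n5('dde'): parent n4 fail=3; on 'e' 3→0 → fail=12;  out {1}∪∅={1}
  n6('baa'): parent n2 fail=0; on 'a' 0 → fail=0;  out ∅∪∅=∅
  n8('bac'): parent n2 fail=0; on 'c' 0 → fail=20;  out ∅∪∅=∅
  n14('eeb'): parent n13 fail=12; on 'b' 12→0 → fail=1;  out ∅∪∅=∅
  n17('bdb'): parent n16 fail=3; on 'b' 3→0 → fail=1;  out ∅∪∅=∅
  n22('cce'): parent n21 fail=20; on 'e' 20 → fail=24;  out ∅∪∅=∅
  n25('ceb'): parent n24 fail=12; on 'b' 12→0 → fail=1;  out {7}∪∅={7}
  n7('baac'): parent n6 fail=0; on 'c' 0 → fail=20;  out {2}∪∅={2}
  n9('baca'): parent n8 fail=20; on 'a' 20→0 → fail=0;  out ∅∪∅=∅
  n15('eeba'): parent n14 fail=1; on 'a' 1 → fail=2;  out {4}∪{0}={0,4}
  n18('bdbb'): parent n17 fail=1; on 'b' 1→0 → fail=1;  out ∅∪∅=∅
  n23('cceb'): parent n22 fail=24; on 'b' 24 → fail=25;  out {6}∪{7}={6,7}
  n10('bacac'): parent n9 fail=0; on 'c' 0 → fail=20;  out ∅∪∅=∅
  n19('bdbbc'): parent n18 fail=1; on 'c' 1→0 → fail=20;  out {5}∪∅={5}
  n11('bacacb'): parent n10 fail=20; on 'b' 20→0 → fail=1;  out {3}∪∅={3}

Run:
[0] read 'e'  n0⇒n12
[1] read 'd'  n12⇒n3 (via fail)
[2] read 'b'  n3⇒n1 (via fail)
[3] read 'e'  n1⇒n12 (via fail)
[4] read 'd'  n12⇒n3 (via fail)
[5] read 'd'  n3⇒n4
[6] read 'b'  n4⇒n1 (via fail)
[7] read 'a'  n1⇒n2  emit P0@[6:7]
[8] read 'a'  n2⇒n6
[9] read 'c'  n6⇒n7  emit P2@[6:9]
[10] read 'd'  n7⇒n3 (via fail)
[11] read 'a'  n3⇒n0 (via fail)
[12] read 'a'  n0⇒n0
[13] read 'b'  n0⇒n1
[14] read 'd'  n1⇒n16
[15] read 'b'  n16⇒n17
[16] read 'b'  n17⇒n18
[17] read 'c'  n18⇒n19  emit P5@[13:17]
[18] read 'c'  n19⇒n21 (via fail)
[19] read 'a'  n21⇒n0 (via fail)
[20] read 'e'  n0⇒n12
[21] read 'c'  n12⇒n20 (via fail)
[22] read 'c'  n20⇒n21
[23] read 'e'  n21⇒n22
[24] read 'b'  n22⇒n23  emit P6@[21:24],P7@[22:24]
[25] read 'b'  n23⇒n1 (via fail)
[26] read 'a'  n1⇒n2  emit P0@[25:26]
[27] read 'a'  n2⇒n6
[28] read 'c'  n6⇒n7  emit P2@[25:28]
[29] read 'b'  n7⇒n1 (via fail)
[30] read 'd'  n1⇒n16
[31] read 'b'  n16⇒n17
[32] read 'b'  n17⇒n18
[33] read 'c'  n18⇒n19  emit P5@[29:33]
[34] read 'c'  n19⇒n21 (via fail)
[35] read 'd'  n21⇒n3 (via fail)
[36] read 'c'  n3⇒n20 (via fail)
[37] read 'b'  n20⇒n1 (via fail)
[38] read 'a'  n1⇒n2  emit P0@[37:38]
[39] read 'c'  n2⇒n8
[40] read 'a'  n8⇒n9
[41] read 'c'  n9⇒n10
[42] read 'b'  n10⇒n11  emit P3@[37:42]
[43] read 'c'  n11⇒n20 (via fail)
[44] read 'b'  n20⇒n1 (via fail)
[45] read 'd'  n1⇒n16
[46] read 'd'  n16⇒n4 (via fail)
[47] read 'e'  n4⇒n5  emit P1@[45:47]
[48] read 'c'  n5⇒n20 (via fail)
[49] read 'c'  n20⇒n21
[50] read 'e'  n21⇒n22
[51] read 'b'  n22⇒n23  emit P6@[48:51],P7@[49:51]
[52] read 'b'  n23⇒n1 (via fail)
[53] read 'a'  n1⇒n2  emit P0@[52:53]
[54] read 'b'  n2⇒n1 (via fail)
[55] read 'a'  n1⇒n2  emit P0@[54:55]
[56] read 'a'  n2⇒n6
[57] read 'c'  n6⇒n7  emit P2@[54:57]
[58] read 'b'  n7⇒n1 (via fail)
[59] read 'd'  n1⇒n16
[60] read 'b'  n16⇒n17
[61] read 'b'  n17⇒n18
[62] read 'c'  n18⇒n19  emit P5@[58:62]
[63] read 'e'  n19⇒n24 (via fail)
[64] read 'd'  n24⇒n3 (via fail)
[65] read 'e'  n3⇒n12 (via fail)
[66] read 'd'  n12⇒n3 (via fail)

Result: [[7,0],[9,2],[17,5],[24,6],[24,7],[26,0],[28,2],[33,5],[38,0],[42,3],[47,1],[51,6],[51,7],[53,0],[55,0],[57,2],[62,5]]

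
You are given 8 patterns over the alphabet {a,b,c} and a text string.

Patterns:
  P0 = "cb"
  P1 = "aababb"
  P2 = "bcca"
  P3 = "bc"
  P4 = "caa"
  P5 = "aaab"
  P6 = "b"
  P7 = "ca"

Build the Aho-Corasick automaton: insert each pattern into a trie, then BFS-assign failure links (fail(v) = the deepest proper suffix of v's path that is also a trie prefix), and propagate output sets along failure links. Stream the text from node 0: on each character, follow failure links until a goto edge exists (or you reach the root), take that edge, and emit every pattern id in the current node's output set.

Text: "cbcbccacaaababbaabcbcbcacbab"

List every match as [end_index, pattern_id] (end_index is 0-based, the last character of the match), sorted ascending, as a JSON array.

Construct AC machine:
Trie nodes:
  0='ε' goto a→3 b→9 c→1
  1='c' goto a→13 b→2
  2='cb' goto ·  [P0 ends]
  3='a' goto a→4
  4='aa' goto a→15 b→5
  5='aab' goto a→6
  6='aaba' goto b→7
  7='aabab' goto b→8
  8='aababb' goto ·  [P1 ends]
  9='b' goto c→10  [P6 ends]
  10='bc' goto c→11  [P3 ends]
  11='bcc' goto a→12
  12='bcca' goto ·  [P2 ends]
  13='ca' goto a→14  [P7 ends]
  14='caa' goto ·  [P4 ends]
  15='aaa' goto b→16
  16='aaab' goto ·  [P5 ends]

Failure links (BFS by depth):
  n1('c'): parent n0 fail=0; on 'c' 0 → fail=0;  out ∅∪∅=∅
  n3('a'): parent n0 fail=0; on 'a' 0 → fail=0;  out ∅∪∅=∅
  n9('b'): parent n0 fail=0; on 'b' 0 → fail=0;  out {6}∪∅={6}
  n2('cb'): parent n1 fail=0; on 'b' 0 → fail=9;  out {0}∪{6}={0,6}
  n4('aa'): parent n3 fail=0; on 'a' 0 → fail=3;  out ∅∪∅=∅
  n10('bc'): parent n9 fail=0; on 'c' 0 → fail=1;  out {3}∪∅={3}
  n13('ca'): parent n1 fail=0; on 'a' 0 → fail=3;  out {7}∪∅={7}
  n5('aab'): parent n4 fail=3; on 'b' 3→0 → fail=9;  out ∅∪{6}={6}
  n11('bcc'): parent n10 fail=1; on 'c' 1→0 → fail=1;  out ∅∪∅=∅
  n14('caa'): parent n13 fail=3; on 'a' 3 → fail=4;  out {4}∪∅={4}
  n15('aaa'): parent n4 fail=3; on 'a' 3 → fail=4;  out ∅∪∅=∅
  n6('aaba'): parent n5 fail=9; on 'a' 9→0 → fail=3;  out ∅∪∅=∅
  n12('bcca'): parent n11 fail=1; on 'a' 1 → fail=13;  out {2}∪{7}={2,7}
  n16('aaab'): parent n15 fail=4; on 'b' 4 → fail=5;  out {5}∪{6}={5,6}
  n7('aabab'): parent n6 fail=3; on 'b' 3→0 → fail=9;  out ∅∪{6}={6}
  n8('aababb'): parent n7 fail=9; on 'b' 9→0 → fail=9;  out {1}∪{6}={1,6}

Text stream:
[0] read 'c'  n0⇒n1
[1] read 'b'  n1⇒n2  ** P0@[0:1],P6@[1:1]
[2] read 'c'  n2⇒n10 ·f  ** P3@[1:2]
[3] read 'b'  n10⇒n2 ·f  ** P0@[2:3],P6@[3:3]
[4] read 'c'  n2⇒n10 ·f  ** P3@[3:4]
[5] read 'c'  n10⇒n11
[6] read 'a'  n11⇒n12  ** P2@[3:6],P7@[5:6]
[7] read 'c'  n12⇒n1 ·f
[8] read 'a'  n1⇒n13  ** P7@[7:8]
[9] read 'a'  n13⇒n14  ** P4@[7:9]
[10] read 'a'  n14⇒n15 ·f
[11] read 'b'  n15⇒n16  ** P5@[8:11],P6@[11:11]
[12] read 'a'  n16⇒n6 ·f
[13] read 'b'  n6⇒n7  ** P6@[13:13]
[14] read 'b'  n7⇒n8  ** P1@[9:14],P6@[14:14]
[15] read 'a'  n8⇒n3 ·f
[16] read 'a'  n3⇒n4
[17] read 'b'  n4⇒n5  ** P6@[17:17]
[18] read 'c'  n5⇒n10 ·f  ** P3@[17:18]
[19] read 'b'  n10⇒n2 ·f  ** P0@[18:19],P6@[19:19]
[20] read 'c'  n2⇒n10 ·f  ** P3@[19:20]
[21] read 'b'  n10⇒n2 ·f  ** P0@[20:21],P6@[21:21]
[22] read 'c'  n2⇒n10 ·f  ** P3@[21:22]
[23] read 'a'  n10⇒n13 ·f  ** P7@[22:23]
[24] read 'c'  n13⇒n1 ·f
[25] read 'b'  n1⇒n2  ** P0@[24:25],P6@[25:25]
[26] read 'a'  n2⇒n3 ·f
[27] read 'b'  n3⇒n9 ·f  ** P6@[27:27]

Result: [[1,0],[1,6],[2,3],[3,0],[3,6],[4,3],[6,2],[6,7],[8,7],[9,4],[11,5],[11,6],[13,6],[14,1],[14,6],[17,6],[18,3],[19,0],[19,6],[20,3],[21,0],[21,6],[22,3],[23,7],[25,0],[25,6],[27,6]]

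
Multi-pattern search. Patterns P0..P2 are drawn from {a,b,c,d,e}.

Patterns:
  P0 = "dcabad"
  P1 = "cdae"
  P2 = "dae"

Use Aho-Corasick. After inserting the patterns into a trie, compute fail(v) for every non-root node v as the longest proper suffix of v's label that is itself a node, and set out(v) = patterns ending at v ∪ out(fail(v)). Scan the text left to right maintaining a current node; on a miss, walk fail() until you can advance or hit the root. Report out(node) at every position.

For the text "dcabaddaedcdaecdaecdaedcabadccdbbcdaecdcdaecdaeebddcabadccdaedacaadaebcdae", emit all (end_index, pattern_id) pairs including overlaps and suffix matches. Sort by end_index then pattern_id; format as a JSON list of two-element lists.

Build:
Trie nodes:
  n0 'ε': c→7 d→1
  n1 'd': a→11 c→2
  n2 'dc': a→3
  n3 'dca': b→4
  n4 'dcab': a→5
  n5 'dcaba': d→6
  n6 'dcabad': ·  ←P0
  n7 'c': d→8
  n8 'cd': a→9
  n9 'cda': e→10
  n10 'cdae': ·  ←P1
  n11 'da': e→12
  n12 'dae': ·  ←P2

Failure links (BFS by depth):
  n1('d'): parent n0 fail=0; on 'd' 0 → fail=0;  out ∅∪∅=∅
  n7('c'): parent n0 fail=0; on 'c' 0 → fail=0;  out ∅∪∅=∅
  n2('dc'): parent n1 fail=0; on 'c' 0 → fail=7;  out ∅∪∅=∅
  n8('cd'): parent n7 fail=0; on 'd' 0 → fail=1;  out ∅∪∅=∅
  n11('da'): parent n1 fail=0; on 'a' 0 → fail=0;  out ∅∪∅=∅
  n3('dca'): parent n2 fail=7; on 'a' 7→0 → fail=0;  out ∅∪∅=∅
  n9('cda'): parent n8 fail=1; on 'a' 1 → fail=11;  out ∅∪∅=∅
  n12('dae'): parent n11 fail=0; on 'e' 0 → fail=0;  out {2}∪∅={2}
  n4('dcab'): parent n3 fail=0; on 'b' 0 → fail=0;  out ∅∪∅=∅
  n10('cdae'): parent n9 fail=11; on 'e' 11 → fail=12;  out {1}∪{2}={1,2}
  n5('dcaba'): parent n4 fail=0; on 'a' 0 → fail=0;  out ∅∪∅=∅
  n6('dcabad'): parent n5 fail=0; on 'd' 0 → fail=1;  out {0}∪∅={0}

Scan:
pos 0 'd': at 1
pos 1 'c': at 2
pos 2 'a': at 3
pos 3 'b': at 4
pos 4 'a': at 5
pos 5 'd': at 6  emit P0@[0:5]
pos 6 'd': at 1 ·f
pos 7 'a': at 11
pos 8 'e': at 12  emit P2@[6:8]
pos 9 'd': at 1 ·f
pos 10 'c': at 2
pos 11 'd': at 8 ·f
pos 12 'a': at 9
pos 13 'e': at 10  emit P1@[10:13],P2@[11:13]
pos 14 'c': at 7 ·f
pos 15 'd': at 8
pos 16 'a': at 9
pos 17 'e': at 10  emit P1@[14:17],P2@[15:17]
pos 18 'c': at 7 ·f
pos 19 'd': at 8
pos 20 'a': at 9
pos 21 'e': at 10  emit P1@[18:21],P2@[19:21]
pos 22 'd': at 1 ·f
pos 23 'c': at 2
pos 24 'a': at 3
pos 25 'b': at 4
pos 26 'a': at 5
pos 27 'd': at 6  emit P0@[22:27]
pos 28 'c': at 2 ·f
pos 29 'c': at 7 ·f
pos 30 'd': at 8
pos 31 'b': at 0 ·f
pos 32 'b': at 0
pos 33 'c': at 7
pos 34 'd': at 8
pos 35 'a': at 9
pos 36 'e': at 10  emit P1@[33:36],P2@[34:36]
pos 37 'c': at 7 ·f
pos 38 'd': at 8
pos 39 'c': at 2 ·f
pos 40 'd': at 8 ·f
pos 41 'a': at 9
pos 42 'e': at 10  emit P1@[39:42],P2@[40:42]
pos 43 'c': at 7 ·f
pos 44 'd': at 8
pos 45 'a': at 9
pos 46 'e': at 10  emit P1@[43:46],P2@[44:46]
pos 47 'e': at 0 ·f
pos 48 'b': at 0
pos 49 'd': at 1
pos 50 'd': at 1 ·f
pos 51 'c': at 2
pos 52 'a': at 3
pos 53 'b': at 4
pos 54 'a': at 5
pos 55 'd': at 6  emit P0@[50:55]
pos 56 'c': at 2 ·f
pos 57 'c': at 7 ·f
pos 58 'd': at 8
pos 59 'a': at 9
pos 60 'e': at 10  emit P1@[57:60],P2@[58:60]
pos 61 'd': at 1 ·f
pos 62 'a': at 11
pos 63 'c': at 7 ·f
pos 64 'a': at 0 ·f
pos 65 'a': at 0
pos 66 'd': at 1
pos 67 'a': at 11
pos 68 'e': at 12  emit P2@[66:68]
pos 69 'b': at 0 ·f
pos 70 'c': at 7
pos 71 'd': at 8
pos 72 'a': at 9
pos 73 'e': at 10  emit P1@[70:73],P2@[71:73]

Result: [[5,0],[8,2],[13,1],[13,2],[17,1],[17,2],[21,1],[21,2],[27,0],[36,1],[36,2],[42,1],[42,2],[46,1],[46,2],[55,0],[60,1],[60,2],[68,2],[73,1],[73,2]]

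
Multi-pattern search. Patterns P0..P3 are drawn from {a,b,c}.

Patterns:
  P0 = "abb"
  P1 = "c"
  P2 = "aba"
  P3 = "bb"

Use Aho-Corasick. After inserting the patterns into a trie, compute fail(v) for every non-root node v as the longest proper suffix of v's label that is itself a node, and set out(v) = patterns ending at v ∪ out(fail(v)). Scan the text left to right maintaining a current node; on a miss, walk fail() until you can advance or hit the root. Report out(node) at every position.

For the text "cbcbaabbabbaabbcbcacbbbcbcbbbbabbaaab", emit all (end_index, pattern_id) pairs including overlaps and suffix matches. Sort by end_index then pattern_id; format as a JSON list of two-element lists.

Build:
Trie nodes:
  n0 'ε': a→1 b→6 c→4
  n1 'a': b→2
  n2 'ab': a→5 b→3
  n3 'abb': ·  ←P0
  n4 'c': ·  ←P1
  n5 'aba': ·  ←P2
  n6 'b': b→7
  n7 'bb': ·  ←P3

Failure links (BFS by depth):
  n1('a'): parent n0 fail=0; on 'a' 0 → fail=0;  out ∅∪∅=∅
  n4('c'): parent n0 fail=0; on 'c' 0 → fail=0;  out {1}∪∅={1}
  n6('b'): parent n0 fail=0; on 'b' 0 → fail=0;  out ∅∪∅=∅
  n2('ab'): parent n1 fail=0; on 'b' 0 → fail=6;  out ∅∪∅=∅
  n7('bb'): parent n6 fail=0; on 'b' 0 → fail=6;  out {3}∪∅={3}
  n3('abb'): parent n2 fail=6; on 'b' 6 → fail=7;  out {0}∪{3}={0,3}
  n5('aba'): parent n2 fail=6; on 'a' 6→0 → fail=1;  out {2}∪∅={2}

Text stream:
[0] read 'c'  n0⇒n4  ** P1@[0:0]
[1] read 'b'  n4⇒n6 (fail-walked)
[2] read 'c'  n6⇒n4 (fail-walked)  ** P1@[2:2]
[3] read 'b'  n4⇒n6 (fail-walked)
[4] read 'a'  n6⇒n1 (fail-walked)
[5] read 'a'  n1⇒n1 (fail-walked)
[6] read 'b'  n1⇒n2
[7] read 'b'  n2⇒n3  ** P0@[5:7],P3@[6:7]
[8] read 'a'  n3⇒n1 (fail-walked)
[9] read 'b'  n1⇒n2
[10] read 'b'  n2⇒n3  ** P0@[8:10],P3@[9:10]
[11] read 'a'  n3⇒n1 (fail-walked)
[12] read 'a'  n1⇒n1 (fail-walked)
[13] read 'b'  n1⇒n2
[14] read 'b'  n2⇒n3  ** P0@[12:14],P3@[13:14]
[15] read 'c'  n3⇒n4 (fail-walked)  ** P1@[15:15]
[16] read 'b'  n4⇒n6 (fail-walked)
[17] read 'c'  n6⇒n4 (fail-walked)  ** P1@[17:17]
[18] read 'a'  n4⇒n1 (fail-walked)
[19] read 'c'  n1⇒n4 (fail-walked)  ** P1@[19:19]
[20] read 'b'  n4⇒n6 (fail-walked)
[21] read 'b'  n6⇒n7  ** P3@[20:21]
[22] read 'b'  n7⇒n7 (fail-walked)  ** P3@[21:22]
[23] read 'c'  n7⇒n4 (fail-walked)  ** P1@[23:23]
[24] read 'b'  n4⇒n6 (fail-walked)
[25] read 'c'  n6⇒n4 (fail-walked)  ** P1@[25:25]
[26] read 'b'  n4⇒n6 (fail-walked)
[27] read 'b'  n6⇒n7  ** P3@[26:27]
[28] read 'b'  n7⇒n7 (fail-walked)  ** P3@[27:28]
[29] read 'b'  n7⇒n7 (fail-walked)  ** P3@[28:29]
[30] read 'a'  n7⇒n1 (fail-walked)
[31] read 'b'  n1⇒n2
[32] read 'b'  n2⇒n3  ** P0@[30:32],P3@[31:32]
[33] read 'a'  n3⇒n1 (fail-walked)
[34] read 'a'  n1⇒n1 (fail-walked)
[35] read 'a'  n1⇒n1 (fail-walked)
[36] read 'b'  n1⇒n2

Result: [[0,1],[2,1],[7,0],[7,3],[10,0],[10,3],[14,0],[14,3],[15,1],[17,1],[19,1],[21,3],[22,3],[23,1],[25,1],[27,3],[28,3],[29,3],[32,0],[32,3]]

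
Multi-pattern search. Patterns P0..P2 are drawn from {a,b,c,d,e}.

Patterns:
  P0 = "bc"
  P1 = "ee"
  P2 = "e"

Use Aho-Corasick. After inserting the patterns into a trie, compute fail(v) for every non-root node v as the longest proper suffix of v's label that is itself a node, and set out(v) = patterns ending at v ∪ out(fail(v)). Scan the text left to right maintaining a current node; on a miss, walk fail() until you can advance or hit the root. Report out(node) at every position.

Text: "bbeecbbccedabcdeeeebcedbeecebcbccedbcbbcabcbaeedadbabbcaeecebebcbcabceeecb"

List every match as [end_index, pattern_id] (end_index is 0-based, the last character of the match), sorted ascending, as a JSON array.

Build:
Trie nodes:
  n0 'ε': b→1 e→3
  n1 'b': c→2
  n2 'bc': ·  [P0 ends]
  n3 'e': e→4  [P2 ends]
  n4 'ee': ·  [P1 ends]

Failure links (BFS by depth):
  fail(1) 'b': from fail(0)=0 chase 'b': 0 ⇒ 0;  out=∅∪out(0)=∅
  fail(3) 'e': from fail(0)=0 chase 'e': 0 ⇒ 0;  out={2}∪out(0)={2}
  fail(2) 'bc': from fail(1)=0 chase 'c': 0 ⇒ 0;  out={0}∪out(0)={0}
  fail(4) 'ee': from fail(3)=0 chase 'e': 0 ⇒ 3;  out={1}∪out(3)={1,2}

Text stream:
i=0 'b': node 0→1
i=1 'b': node 1→1 ·f
i=2 'e': node 1→3 ·f  → match P2@[2:2]
i=3 'e': node 3→4  → match P1@[2:3],P2@[3:3]
i=4 'c': node 4→0 ·f
i=5 'b': node 0→1
i=6 'b': node 1→1 ·f
i=7 'c': node 1→2  → match P0@[6:7]
i=8 'c': node 2→0 ·f
i=9 'e': node 0→3  → match P2@[9:9]
i=10 'd': node 3→0 ·f
i=11 'a': node 0→0
i=12 'b': node 0→1
i=13 'c': node 1→2  → match P0@[12:13]
i=14 'd': node 2→0 ·f
i=15 'e': node 0→3  → match P2@[15:15]
i=16 'e': node 3→4  → match P1@[15:16],P2@[16:16]
i=17 'e': node 4→4 ·f  → match P1@[16:17],P2@[17:17]
i=18 'e': node 4→4 ·f  → match P1@[17:18],P2@[18:18]
i=19 'b': node 4→1 ·f
i=20 'c': node 1→2  → match P0@[19:20]
i=21 'e': node 2→3 ·f  → match P2@[21:21]
i=22 'd': node 3→0 ·f
i=23 'b': node 0→1
i=24 'e': node 1→3 ·f  → match P2@[24:24]
i=25 'e': node 3→4  → match P1@[24:25],P2@[25:25]
i=26 'c': node 4→0 ·f
i=27 'e': node 0→3  → match P2@[27:27]
i=28 'b': node 3→1 ·f
i=29 'c': node 1→2  → match P0@[28:29]
i=30 'b': node 2→1 ·f
i=31 'c': node 1→2  → match P0@[30:31]
i=32 'c': node 2→0 ·f
i=33 'e': node 0→3  → match P2@[33:33]
i=34 'd': node 3→0 ·f
i=35 'b': node 0→1
i=36 'c': node 1→2  → match P0@[35:36]
i=37 'b': node 2→1 ·f
i=38 'b': node 1→1 ·f
i=39 'c': node 1→2  → match P0@[38:39]
i=40 'a': node 2→0 ·f
i=41 'b': node 0→1
i=42 'c': node 1→2  → match P0@[41:42]
i=43 'b': node 2→1 ·f
i=44 'a': node 1→0 ·f
i=45 'e': node 0→3  → match P2@[45:45]
i=46 'e': node 3→4  → match P1@[45:46],P2@[46:46]
i=47 'd': node 4→0 ·f
i=48 'a': node 0→0
i=49 'd': node 0→0
i=50 'b': node 0→1
i=51 'a': node 1→0 ·f
i=52 'b': node 0→1
i=53 'b': node 1→1 ·f
i=54 'c': node 1→2  → match P0@[53:54]
i=55 'a': node 2→0 ·f
i=56 'e': node 0→3  → match P2@[56:56]
i=57 'e': node 3→4  → match P1@[56:57],P2@[57:57]
i=58 'c': node 4→0 ·f
i=59 'e': node 0→3  → match P2@[59:59]
i=60 'b': node 3→1 ·f
i=61 'e': node 1→3 ·f  → match P2@[61:61]
i=62 'b': node 3→1 ·f
i=63 'c': node 1→2  → match P0@[62:63]
i=64 'b': node 2→1 ·f
i=65 'c': node 1→2  → match P0@[64:65]
i=66 'a': node 2→0 ·f
i=67 'b': node 0→1
i=68 'c': node 1→2  → match P0@[67:68]
i=69 'e': node 2→3 ·f  → match P2@[69:69]
i=70 'e': node 3→4  → match P1@[69:70],P2@[70:70]
i=71 'e': node 4→4 ·f  → match P1@[70:71],P2@[71:71]
i=72 'c': node 4→0 ·f
i=73 'b': node 0→1

All matches (sorted): [[2,2],[3,1],[3,2],[7,0],[9,2],[13,0],[15,2],[16,1],[16,2],[17,1],[17,2],[18,1],[18,2],[20,0],[21,2],[24,2],[25,1],[25,2],[27,2],[29,0],[31,0],[33,2],[36,0],[39,0],[42,0],[45,2],[46,1],[46,2],[54,0],[56,2],[57,1],[57,2],[59,2],[61,2],[63,0],[65,0],[68,0],[69,2],[70,1],[70,2],[71,1],[71,2]]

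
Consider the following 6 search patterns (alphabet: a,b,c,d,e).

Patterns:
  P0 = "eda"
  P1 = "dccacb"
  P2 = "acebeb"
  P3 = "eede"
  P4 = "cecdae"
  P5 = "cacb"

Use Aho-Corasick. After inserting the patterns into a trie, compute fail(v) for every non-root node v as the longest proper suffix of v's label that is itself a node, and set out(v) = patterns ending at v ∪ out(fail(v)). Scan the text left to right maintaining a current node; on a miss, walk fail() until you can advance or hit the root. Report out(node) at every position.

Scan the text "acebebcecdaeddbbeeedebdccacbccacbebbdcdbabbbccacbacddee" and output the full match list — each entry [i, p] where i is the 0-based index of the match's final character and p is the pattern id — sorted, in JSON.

Construct AC machine:
Trie nodes:
  0='ε' goto a→10 c→19 d→4 e→1
  1='e' goto d→2 e→16
  2='ed' goto a→3
  3='eda' goto ·  [P0 ends]
  4='d' goto c→5
  5='dc' goto c→6
  6='dcc' goto a→7
  7='dcca' goto c→8
  8='dccac' goto b→9
  9='dccacb' goto ·  [P1 ends]
  10='a' goto c→11
  11='ac' goto e→12
  12='ace' goto b→13
  13='aceb' goto e→14
  14='acebe' goto b→15
  15='acebeb' goto ·  [P2 ends]
  16='ee' goto d→17
  17='eed' goto e→18
  18='eede' goto ·  [P3 ends]
  19='c' goto a→25 e→20
  20='ce' goto c→21
  21='cec' goto d→22
  22='cecd' goto a→23
  23='cecda' goto e→24
  24='cecdae' goto ·  [P4 ends]
  25='ca' goto c→26
  26='cac' goto b→27
  27='cacb' goto ·  [P5 ends]

BFS fail/out derivation:
  n1('e'): parent n0 fail=0; on 'e' 0 → fail=0;  out ∅∪∅=∅
  n4('d'): parent n0 fail=0; on 'd' 0 → fail=0;  out ∅∪∅=∅
  n10('a'): parent n0 fail=0; on 'a' 0 → fail=0;  out ∅∪∅=∅
  n19('c'): parent n0 fail=0; on 'c' 0 → fail=0;  out ∅∪∅=∅
  n2('ed'): parent n1 fail=0; on 'd' 0 → fail=4;  out ∅∪∅=∅
  n5('dc'): parent n4 fail=0; on 'c' 0 → fail=19;  out ∅∪∅=∅
  n11('ac'): parent n10 fail=0; on 'c' 0 → fail=19;  out ∅∪∅=∅
  n16('ee'): parent n1 fail=0; on 'e' 0 → fail=1;  out ∅∪∅=∅
  n20('ce'): parent n19 fail=0; on 'e' 0 → fail=1;  out ∅∪∅=∅
  n25('ca'): parent n19 fail=0; on 'a' 0 → fail=10;  out ∅∪∅=∅
  n3('eda'): parent n2 fail=4; on 'a' 4→0 → fail=10;  out {0}∪∅={0}
  n6('dcc'): parent n5 fail=19; on 'c' 19→0 → fail=19;  out ∅∪∅=∅
  n12('ace'): parent n11 fail=19; on 'e' 19 → fail=20;  out ∅∪∅=∅
  n17('eed'): parent n16 fail=1; on 'd' 1 → fail=2;  out ∅∪∅=∅
  n21('cec'): parent n20 fail=1; on 'c' 1→0 → fail=19;  out ∅∪∅=∅
  n26('cac'): parent n25 fail=10; on 'c' 10 → fail=11;  out ∅∪∅=∅
  n7('dcca'): parent n6 fail=19; on 'a' 19 → fail=25;  out ∅∪∅=∅
  n13('aceb'): parent n12 fail=20; on 'b' 20→1→0 → fail=0;  out ∅∪∅=∅
  n18('eede'): parent n17 fail=2; on 'e' 2→4→0 → fail=1;  out {3}∪∅={3}
  n22('cecd'): parent n21 fail=19; on 'd' 19→0 → fail=4;  out ∅∪∅=∅
  n27('cacb'): parent n26 fail=11; on 'b' 11→19→0 → fail=0;  out {5}∪∅={5}
  n8('dccac'): parent n7 fail=25; on 'c' 25 → fail=26;  out ∅∪∅=∅
  n14('acebe'): parent n13 fail=0; on 'e' 0 → fail=1;  out ∅∪∅=∅
  n23('cecda'): parent n22 fail=4; on 'a' 4→0 → fail=10;  out ∅∪∅=∅
  n9('dccacb'): parent n8 fail=26; on 'b' 26 → fail=27;  out {1}∪{5}={1,5}
  n15('acebeb'): parent n14 fail=1; on 'b' 1→0 → fail=0;  out {2}∪∅={2}
  n24('cecdae'): parent n23 fail=10; on 'e' 10→0 → fail=1;  out {4}∪∅={4}

Run:
[0] read 'a'  n0⇒n10
[1] read 'c'  n10⇒n11
[2] read 'e'  n11⇒n12
[3] read 'b'  n12⇒n13
[4] read 'e'  n13⇒n14
[5] read 'b'  n14⇒n15  ** P2@[0:5]
[6] read 'c'  n15⇒n19 ·f
[7] read 'e'  n19⇒n20
[8] read 'c'  n20⇒n21
[9] read 'd'  n21⇒n22
[10] read 'a'  n22⇒n23
[11] read 'e'  n23⇒n24  ** P4@[6:11]
[12] read 'd'  n24⇒n2 ·f
[13] read 'd'  n2⇒n4 ·f
[14] read 'b'  n4⇒n0 ·f
[15] read 'b'  n0⇒n0
[16] read 'e'  n0⇒n1
[17] read 'e'  n1⇒n16
[18] read 'e'  n16⇒n16 ·f
[19] read 'd'  n16⇒n17
[20] read 'e'  n17⇒n18  ** P3@[17:20]
[21] read 'b'  n18⇒n0 ·f
[22] read 'd'  n0⇒n4
[23] read 'c'  n4⇒n5
[24] read 'c'  n5⇒n6
[25] read 'a'  n6⇒n7
[26] read 'c'  n7⇒n8
[27] read 'b'  n8⇒n9  ** P1@[22:27],P5@[24:27]
[28] read 'c'  n9⇒n19 ·f
[29] read 'c'  n19⇒n19 ·f
[30] read 'a'  n19⇒n25
[31] read 'c'  n25⇒n26
[32] read 'b'  n26⇒n27  ** P5@[29:32]
[33] read 'e'  n27⇒n1 ·f
[34] read 'b'  n1⇒n0 ·f
[35] read 'b'  n0⇒n0
[36] read 'd'  n0⇒n4
[37] read 'c'  n4⇒n5
[38] read 'd'  n5⇒n4 ·f
[39] read 'b'  n4⇒n0 ·f
[40] read 'a'  n0⇒n10
[41] read 'b'  n10⇒n0 ·f
[42] read 'b'  n0⇒n0
[43] read 'b'  n0⇒n0
[44] read 'c'  n0⇒n19
[45] read 'c'  n19⇒n19 ·f
[46] read 'a'  n19⇒n25
[47] read 'c'  n25⇒n26
[48] read 'b'  n26⇒n27  ** P5@[45:48]
[49] read 'a'  n27⇒n10 ·f
[50] read 'c'  n10⇒n11
[51] read 'd'  n11⇒n4 ·f
[52] read 'd'  n4⇒n4 ·f
[53] read 'e'  n4⇒n1 ·f
[54] read 'e'  n1⇒n16

Matches: [[5,2],[11,4],[20,3],[27,1],[27,5],[32,5],[48,5]]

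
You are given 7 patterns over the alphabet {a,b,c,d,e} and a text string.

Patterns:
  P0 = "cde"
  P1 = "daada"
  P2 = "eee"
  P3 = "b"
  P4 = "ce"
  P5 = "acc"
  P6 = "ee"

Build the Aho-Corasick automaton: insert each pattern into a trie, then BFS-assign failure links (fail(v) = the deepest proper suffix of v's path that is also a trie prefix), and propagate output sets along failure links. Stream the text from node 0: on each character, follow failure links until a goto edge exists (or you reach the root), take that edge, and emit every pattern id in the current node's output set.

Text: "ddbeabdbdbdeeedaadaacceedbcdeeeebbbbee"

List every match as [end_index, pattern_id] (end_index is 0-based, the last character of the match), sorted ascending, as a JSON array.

Build automaton:
Trie (insert patterns):
  0='ε' goto a→14 b→12 c→1 d→4 e→9
  1='c' goto d→2 e→13
  2='cd' goto e→3
  3='cde' goto ·  ←P0
  4='d' goto a→5
  5='da' goto a→6
  6='daa' goto d→7
  7='daad' goto a→8
  8='daada' goto ·  ←P1
  9='e' goto e→10
  10='ee' goto e→11  ←P6
  11='eee' goto ·  ←P2
  12='b' goto ·  ←P3
  13='ce' goto ·  ←P4
  14='a' goto c→15
  15='ac' goto c→16
  16='acc' goto ·  ←P5

Failure links (BFS by depth):
  fail(1) 'c': from fail(0)=0 chase 'c': 0 ⇒ 0;  out=∅∪out(0)=∅
  fail(4) 'd': from fail(0)=0 chase 'd': 0 ⇒ 0;  out=∅∪out(0)=∅
  fail(9) 'e': from fail(0)=0 chase 'e': 0 ⇒ 0;  out=∅∪out(0)=∅
  fail(12) 'b': from fail(0)=0 chase 'b': 0 ⇒ 0;  out={3}∪out(0)={3}
  fail(14) 'a': from fail(0)=0 chase 'a': 0 ⇒ 0;  out=∅∪out(0)=∅
  fail(2) 'cd': from fail(1)=0 chase 'd': 0 ⇒ 4;  out=∅∪out(4)=∅
  fail(5) 'da': from fail(4)=0 chase 'a': 0 ⇒ 14;  out=∅∪out(14)=∅
  fail(10) 'ee': from fail(9)=0 chase 'e': 0 ⇒ 9;  out={6}∪out(9)={6}
  fail(13) 'ce': from fail(1)=0 chase 'e': 0 ⇒ 9;  out={4}∪out(9)={4}
  fail(15) 'ac': from fail(14)=0 chase 'c': 0 ⇒ 1;  out=∅∪out(1)=∅
  fail(3) 'cde': from fail(2)=4 chase 'e': 4→0 ⇒ 9;  out={0}∪out(9)={0}
  fail(6) 'daa': from fail(5)=14 chase 'a': 14→0 ⇒ 14;  out=∅∪out(14)=∅
  fail(11) 'eee': from fail(10)=9 chase 'e': 9 ⇒ 10;  out={2}∪out(10)={2,6}
  fail(16) 'acc': from fail(15)=1 chase 'c': 1→0 ⇒ 1;  out={5}∪out(1)={5}
  fail(7) 'daad': from fail(6)=14 chase 'd': 14→0 ⇒ 4;  out=∅∪out(4)=∅
  fail(8) 'daada': from fail(7)=4 chase 'a': 4 ⇒ 5;  out={1}∪out(5)={1}

Text stream:
i=0 'd': node 0→4
i=1 'd': node 4→4 (fail-walked)
i=2 'b': node 4→12 (fail-walked)  ** P3@[2:2]
i=3 'e': node 12→9 (fail-walked)
i=4 'a': node 9→14 (fail-walked)
i=5 'b': node 14→12 (fail-walked)  ** P3@[5:5]
i=6 'd': node 12→4 (fail-walked)
i=7 'b': node 4→12 (fail-walked)  ** P3@[7:7]
i=8 'd': node 12→4 (fail-walked)
i=9 'b': node 4→12 (fail-walked)  ** P3@[9:9]
i=10 'd': node 12→4 (fail-walked)
i=11 'e': node 4→9 (fail-walked)
i=12 'e': node 9→10  ** P6@[11:12]
i=13 'e': node 10→11  ** P2@[11:13],P6@[12:13]
i=14 'd': node 11→4 (fail-walked)
i=15 'a': node 4→5
i=16 'a': node 5→6
i=17 'd': node 6→7
i=18 'a': node 7→8  ** P1@[14:18]
i=19 'a': node 8→6 (fail-walked)
i=20 'c': node 6→15 (fail-walked)
i=21 'c': node 15→16  ** P5@[19:21]
i=22 'e': node 16→13 (fail-walked)  ** P4@[21:22]
i=23 'e': node 13→10 (fail-walked)  ** P6@[22:23]
i=24 'd': node 10→4 (fail-walked)
i=25 'b': node 4→12 (fail-walked)  ** P3@[25:25]
i=26 'c': node 12→1 (fail-walked)
i=27 'd': node 1→2
i=28 'e': node 2→3  ** P0@[26:28]
i=29 'e': node 3→10 (fail-walked)  ** P6@[28:29]
i=30 'e': node 10→11  ** P2@[28:30],P6@[29:30]
i=31 'e': node 11→11 (fail-walked)  ** P2@[29:31],P6@[30:31]
i=32 'b': node 11→12 (fail-walked)  ** P3@[32:32]
i=33 'b': node 12→12 (fail-walked)  ** P3@[33:33]
i=34 'b': node 12→12 (fail-walked)  ** P3@[34:34]
i=35 'b': node 12→12 (fail-walked)  ** P3@[35:35]
i=36 'e': node 12→9 (fail-walked)
i=37 'e': node 9→10  ** P6@[36:37]

Matches: [[2,3],[5,3],[7,3],[9,3],[12,6],[13,2],[13,6],[18,1],[21,5],[22,4],[23,6],[25,3],[28,0],[29,6],[30,2],[30,6],[31,2],[31,6],[32,3],[33,3],[34,3],[35,3],[37,6]]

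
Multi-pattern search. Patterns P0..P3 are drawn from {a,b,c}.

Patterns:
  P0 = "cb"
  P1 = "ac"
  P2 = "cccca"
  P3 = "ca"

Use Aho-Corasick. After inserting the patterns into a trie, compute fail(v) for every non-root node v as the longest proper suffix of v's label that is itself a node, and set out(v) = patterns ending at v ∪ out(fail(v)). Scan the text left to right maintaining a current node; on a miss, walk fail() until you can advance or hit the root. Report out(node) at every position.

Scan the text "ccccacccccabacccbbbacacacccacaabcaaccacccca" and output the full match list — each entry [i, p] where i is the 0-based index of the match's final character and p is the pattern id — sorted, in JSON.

Build automaton:
Trie (insert patterns):
  n0 'ε': a→3 c→1
  n1 'c': a→9 b→2 c→5
  n2 'cb': ·  ←P0
  n3 'a': c→4
  n4 'ac': ·  ←P1
  n5 'cc': c→6
  n6 'ccc': c→7
  n7 'cccc': a→8
  n8 'cccca': ·  ←P2
  n9 'ca': ·  ←P3

BFS fail/out derivation:
  fail(1) 'c': from fail(0)=0 chase 'c': 0 ⇒ 0;  out=∅∪out(0)=∅
  fail(3) 'a': from fail(0)=0 chase 'a': 0 ⇒ 0;  out=∅∪out(0)=∅
  fail(2) 'cb': from fail(1)=0 chase 'b': 0 ⇒ 0;  out={0}∪out(0)={0}
  fail(4) 'ac': from fail(3)=0 chase 'c': 0 ⇒ 1;  out={1}∪out(1)={1}
  fail(5) 'cc': from fail(1)=0 chase 'c': 0 ⇒ 1;  out=∅∪out(1)=∅
  fail(9) 'ca': from fail(1)=0 chase 'a': 0 ⇒ 3;  out={3}∪out(3)={3}
  fail(6) 'ccc': from fail(5)=1 chase 'c': 1 ⇒ 5;  out=∅∪out(5)=∅
  fail(7) 'cccc': from fail(6)=5 chase 'c': 5 ⇒ 6;  out=∅∪out(6)=∅
  fail(8) 'cccca': from fail(7)=6 chase 'a': 6→5→1 ⇒ 9;  out={2}∪out(9)={2,3}

Text stream:
[0] read 'c'  n0⇒n1
[1] read 'c'  n1⇒n5
[2] read 'c'  n5⇒n6
[3] read 'c'  n6⇒n7
[4] read 'a'  n7⇒n8  emit P2@[0:4],P3@[3:4]
[5] read 'c'  n8⇒n4 (via fail)  emit P1@[4:5]
[6] read 'c'  n4⇒n5 (via fail)
[7] read 'c'  n5⇒n6
[8] read 'c'  n6⇒n7
[9] read 'c'  n7⇒n7 (via fail)
[10] read 'a'  n7⇒n8  emit P2@[6:10],P3@[9:10]
[11] read 'b'  n8⇒n0 (via fail)
[12] read 'a'  n0⇒n3
[13] read 'c'  n3⇒n4  emit P1@[12:13]
[14] read 'c'  n4⇒n5 (via fail)
[15] read 'c'  n5⇒n6
[16] read 'b'  n6⇒n2 (via fail)  emit P0@[15:16]
[17] read 'b'  n2⇒n0 (via fail)
[18] read 'b'  n0⇒n0
[19] read 'a'  n0⇒n3
[20] read 'c'  n3⇒n4  emit P1@[19:20]
[21] read 'a'  n4⇒n9 (via fail)  emit P3@[20:21]
[22] read 'c'  n9⇒n4 (via fail)  emit P1@[21:22]
[23] read 'a'  n4⇒n9 (via fail)  emit P3@[22:23]
[24] read 'c'  n9⇒n4 (via fail)  emit P1@[23:24]
[25] read 'c'  n4⇒n5 (via fail)
[26] read 'c'  n5⇒n6
[27] read 'a'  n6⇒n9 (via fail)  emit P3@[26:27]
[28] read 'c'  n9⇒n4 (via fail)  emit P1@[27:28]
[29] read 'a'  n4⇒n9 (via fail)  emit P3@[28:29]
[30] read 'a'  n9⇒n3 (via fail)
[31] read 'b'  n3⇒n0 (via fail)
[32] read 'c'  n0⇒n1
[33] read 'a'  n1⇒n9  emit P3@[32:33]
[34] read 'a'  n9⇒n3 (via fail)
[35] read 'c'  n3⇒n4  emit P1@[34:35]
[36] read 'c'  n4⇒n5 (via fail)
[37] read 'a'  n5⇒n9 (via fail)  emit P3@[36:37]
[38] read 'c'  n9⇒n4 (via fail)  emit P1@[37:38]
[39] read 'c'  n4⇒n5 (via fail)
[40] read 'c'  n5⇒n6
[41] read 'c'  n6⇒n7
[42] read 'a'  n7⇒n8  emit P2@[38:42],P3@[41:42]

All matches (sorted): [[4,2],[4,3],[5,1],[10,2],[10,3],[13,1],[16,0],[20,1],[21,3],[22,1],[23,3],[24,1],[27,3],[28,1],[29,3],[33,3],[35,1],[37,3],[38,1],[42,2],[42,3]]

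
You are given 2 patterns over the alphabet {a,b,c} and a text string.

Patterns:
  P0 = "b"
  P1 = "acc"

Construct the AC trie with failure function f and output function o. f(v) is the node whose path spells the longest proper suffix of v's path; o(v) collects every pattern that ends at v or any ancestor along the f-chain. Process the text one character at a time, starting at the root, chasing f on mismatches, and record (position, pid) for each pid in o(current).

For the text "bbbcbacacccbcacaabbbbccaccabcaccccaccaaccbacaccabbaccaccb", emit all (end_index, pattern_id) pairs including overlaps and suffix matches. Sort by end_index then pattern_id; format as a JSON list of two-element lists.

Build automaton:
Trie nodes:
  n0 'ε': a→2 b→1
  n1 'b': ·  [P0 ends]
  n2 'a': c→3
  n3 'ac': c→4
  n4 'acc': ·  [P1 ends]

BFS fail/out derivation:
  n1('b'): parent n0 fail=0; on 'b' 0 → fail=0;  out {0}∪∅={0}
  n2('a'): parent n0 fail=0; on 'a' 0 → fail=0;  out ∅∪∅=∅
  n3('ac'): parent n2 fail=0; on 'c' 0 → fail=0;  out ∅∪∅=∅
  n4('acc'): parent n3 fail=0; on 'c' 0 → fail=0;  out {1}∪∅={1}

Text stream:
pos 0 'b': at 1  emit P0@[0:0]
pos 1 'b': at 1 (via fail)  emit P0@[1:1]
pos 2 'b': at 1 (via fail)  emit P0@[2:2]
pos 3 'c': at 0 (via fail)
pos 4 'b': at 1  emit P0@[4:4]
pos 5 'a': at 2 (via fail)
pos 6 'c': at 3
pos 7 'a': at 2 (via fail)
pos 8 'c': at 3
pos 9 'c': at 4  emit P1@[7:9]
pos 10 'c': at 0 (via fail)
pos 11 'b': at 1  emit P0@[11:11]
pos 12 'c': at 0 (via fail)
pos 13 'a': at 2
pos 14 'c': at 3
pos 15 'a': at 2 (via fail)
pos 16 'a': at 2 (via fail)
pos 17 'b': at 1 (via fail)  emit P0@[17:17]
pos 18 'b': at 1 (via fail)  emit P0@[18:18]
pos 19 'b': at 1 (via fail)  emit P0@[19:19]
pos 20 'b': at 1 (via fail)  emit P0@[20:20]
pos 21 'c': at 0 (via fail)
pos 22 'c': at 0
pos 23 'a': at 2
pos 24 'c': at 3
pos 25 'c': at 4  emit P1@[23:25]
pos 26 'a': at 2 (via fail)
pos 27 'b': at 1 (via fail)  emit P0@[27:27]
pos 28 'c': at 0 (via fail)
pos 29 'a': at 2
pos 30 'c': at 3
pos 31 'c': at 4  emit P1@[29:31]
pos 32 'c': at 0 (via fail)
pos 33 'c': at 0
pos 34 'a': at 2
pos 35 'c': at 3
pos 36 'c': at 4  emit P1@[34:36]
pos 37 'a': at 2 (via fail)
pos 38 'a': at 2 (via fail)
pos 39 'c': at 3
pos 40 'c': at 4  emit P1@[38:40]
pos 41 'b': at 1 (via fail)  emit P0@[41:41]
pos 42 'a': at 2 (via fail)
pos 43 'c': at 3
pos 44 'a': at 2 (via fail)
pos 45 'c': at 3
pos 46 'c': at 4  emit P1@[44:46]
pos 47 'a': at 2 (via fail)
pos 48 'b': at 1 (via fail)  emit P0@[48:48]
pos 49 'b': at 1 (via fail)  emit P0@[49:49]
pos 50 'a': at 2 (via fail)
pos 51 'c': at 3
pos 52 'c': at 4  emit P1@[50:52]
pos 53 'a': at 2 (via fail)
pos 54 'c': at 3
pos 55 'c': at 4  emit P1@[53:55]
pos 56 'b': at 1 (via fail)  emit P0@[56:56]

All matches (sorted): [[0,0],[1,0],[2,0],[4,0],[9,1],[11,0],[17,0],[18,0],[19,0],[20,0],[25,1],[27,0],[31,1],[36,1],[40,1],[41,0],[46,1],[48,0],[49,0],[52,1],[55,1],[56,0]]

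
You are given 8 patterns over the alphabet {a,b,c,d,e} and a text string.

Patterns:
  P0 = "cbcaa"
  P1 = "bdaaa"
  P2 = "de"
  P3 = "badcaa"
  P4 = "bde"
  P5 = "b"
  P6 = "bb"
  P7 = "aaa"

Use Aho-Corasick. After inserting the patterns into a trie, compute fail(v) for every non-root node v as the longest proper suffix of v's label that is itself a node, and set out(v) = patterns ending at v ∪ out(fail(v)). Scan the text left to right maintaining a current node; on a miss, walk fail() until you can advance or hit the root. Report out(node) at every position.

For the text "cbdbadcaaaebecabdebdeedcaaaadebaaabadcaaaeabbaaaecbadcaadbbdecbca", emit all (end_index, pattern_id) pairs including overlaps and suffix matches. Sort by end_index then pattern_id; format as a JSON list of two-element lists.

Construct AC machine:
Trie nodes:
  n0 'ε': a→20 b→6 c→1 d→11
  n1 'c': b→2
  n2 'cb': c→3
  n3 'cbc': a→4
  n4 'cbca': a→5
  n5 'cbcaa': ·  [P0 ends]
  n6 'b': a→13 b→19 d→7  [P5 ends]
  n7 'bd': a→8 e→18
  n8 'bda': a→9
  n9 'bdaa': a→10
  n10 'bdaaa': ·  [P1 ends]
  n11 'd': e→12
  n12 'de': ·  [P2 ends]
  n13 'ba': d→14
  n14 'bad': c→15
  n15 'badc': a→16
  n16 'badca': a→17
  n17 'badcaa': ·  [P3 ends]
  n18 'bde': ·  [P4 ends]
  n19 'bb': ·  [P6 ends]
  n20 'a': a→21
  n21 'aa': a→22
  n22 'aaa': ·  [P7 ends]

Failure links (BFS by depth):
  n1('c'): parent n0 fail=0; on 'c' 0 → fail=0;  out ∅∪∅=∅
  n6('b'): parent n0 fail=0; on 'b' 0 → fail=0;  out {5}∪∅={5}
  n11('d'): parent n0 fail=0; on 'd' 0 → fail=0;  out ∅∪∅=∅
  n20('a'): parent n0 fail=0; on 'a' 0 → fail=0;  out ∅∪∅=∅
  n2('cb'): parent n1 fail=0; on 'b' 0 → fail=6;  out ∅∪{5}={5}
  n7('bd'): parent n6 fail=0; on 'd' 0 → fail=11;  out ∅∪∅=∅
  n12('de'): parent n11 fail=0; on 'e' 0 → fail=0;  out {2}∪∅={2}
  n13('ba'): parent n6 fail=0; on 'a' 0 → fail=20;  out ∅∪∅=∅
  n19('bb'): parent n6 fail=0; on 'b' 0 → fail=6;  out {6}∪{5}={5,6}
  n21('aa'): parent n20 fail=0; on 'a' 0 → fail=20;  out ∅∪∅=∅
  n3('cbc'): parent n2 fail=6; on 'c' 6→0 → fail=1;  out ∅∪∅=∅
  n8('bda'): parent n7 fail=11; on 'a' 11→0 → fail=20;  out ∅∪∅=∅
  n14('bad'): parent n13 fail=20; on 'd' 20→0 → fail=11;  out ∅∪∅=∅
  n18('bde'): parent n7 fail=11; on 'e' 11 → fail=12;  out {4}∪{2}={2,4}
  n22('aaa'): parent n21 fail=20; on 'a' 20 → fail=21;  out {7}∪∅={7}
  n4('cbca'): parent n3 fail=1; on 'a' 1→0 → fail=20;  out ∅∪∅=∅
  n9('bdaa'): parent n8 fail=20; on 'a' 20 → fail=21;  out ∅∪∅=∅
  n15('badc'): parent n14 fail=11; on 'c' 11→0 → fail=1;  out ∅∪∅=∅
  n5('cbcaa'): parent n4 fail=20; on 'a' 20 → fail=21;  out {0}∪∅={0}
  n10('bdaaa'): parent n9 fail=21; on 'a' 21 → fail=22;  out {1}∪{7}={1,7}
  n16('badca'): parent n15 fail=1; on 'a' 1→0 → fail=20;  out ∅∪∅=∅
  n17('badcaa'): parent n16 fail=20; on 'a' 20 → fail=21;  out {3}∪∅={3}

Run:
pos 0 'c': at 1
pos 1 'b': at 2  ** P5@[1:1]
pos 2 'd': at 7 ·f
pos 3 'b': at 6 ·f  ** P5@[3:3]
pos 4 'a': at 13
pos 5 'd': at 14
pos 6 'c': at 15
pos 7 'a': at 16
pos 8 'a': at 17  ** P3@[3:8]
pos 9 'a': at 22 ·f  ** P7@[7:9]
pos 10 'e': at 0 ·f
pos 11 'b': at 6  ** P5@[11:11]
pos 12 'e': at 0 ·f
pos 13 'c': at 1
pos 14 'a': at 20 ·f
pos 15 'b': at 6 ·f  ** P5@[15:15]
pos 16 'd': at 7
pos 17 'e': at 18  ** P2@[16:17],P4@[15:17]
pos 18 'b': at 6 ·f  ** P5@[18:18]
pos 19 'd': at 7
pos 20 'e': at 18  ** P2@[19:20],P4@[18:20]
pos 21 'e': at 0 ·f
pos 22 'd': at 11
pos 23 'c': at 1 ·f
pos 24 'a': at 20 ·f
pos 25 'a': at 21
pos 26 'a': at 22  ** P7@[24:26]
pos 27 'a': at 22 ·f  ** P7@[25:27]
pos 28 'd': at 11 ·f
pos 29 'e': at 12  ** P2@[28:29]
pos 30 'b': at 6 ·f  ** P5@[30:30]
pos 31 'a': at 13
pos 32 'a': at 21 ·f
pos 33 'a': at 22  ** P7@[31:33]
pos 34 'b': at 6 ·f  ** P5@[34:34]
pos 35 'a': at 13
pos 36 'd': at 14
pos 37 'c': at 15
pos 38 'a': at 16
pos 39 'a': at 17  ** P3@[34:39]
pos 40 'a': at 22 ·f  ** P7@[38:40]
pos 41 'e': at 0 ·f
pos 42 'a': at 20
pos 43 'b': at 6 ·f  ** P5@[43:43]
pos 44 'b': at 19  ** P5@[44:44],P6@[43:44]
pos 45 'a': at 13 ·f
pos 46 'a': at 21 ·f
pos 47 'a': at 22  ** P7@[45:47]
pos 48 'e': at 0 ·f
pos 49 'c': at 1
pos 50 'b': at 2  ** P5@[50:50]
pos 51 'a': at 13 ·f
pos 52 'd': at 14
pos 53 'c': at 15
pos 54 'a': at 16
pos 55 'a': at 17  ** P3@[50:55]
pos 56 'd': at 11 ·f
pos 57 'b': at 6 ·f  ** P5@[57:57]
pos 58 'b': at 19  ** P5@[58:58],P6@[57:58]
pos 59 'd': at 7 ·f
pos 60 'e': at 18  ** P2@[59:60],P4@[58:60]
pos 61 'c': at 1 ·f
pos 62 'b': at 2  ** P5@[62:62]
pos 63 'c': at 3
pos 64 'a': at 4

Matches: [[1,5],[3,5],[8,3],[9,7],[11,5],[15,5],[17,2],[17,4],[18,5],[20,2],[20,4],[26,7],[27,7],[29,2],[30,5],[33,7],[34,5],[39,3],[40,7],[43,5],[44,5],[44,6],[47,7],[50,5],[55,3],[57,5],[58,5],[58,6],[60,2],[60,4],[62,5]]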